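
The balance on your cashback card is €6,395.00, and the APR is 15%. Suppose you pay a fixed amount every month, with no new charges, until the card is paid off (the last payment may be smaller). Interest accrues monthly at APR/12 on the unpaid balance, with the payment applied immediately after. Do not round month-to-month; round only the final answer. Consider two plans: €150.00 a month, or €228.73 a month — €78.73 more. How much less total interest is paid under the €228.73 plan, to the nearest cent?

Monthly rate r = 15%/12 = 1.25% = 0.0125.
At €150.00/mo: n = ⌈−ln(1 − rB₀/P)/ln(1+r)⌉ = 62 payments (last €42.13); total interest = total paid − €6,395.00 = €2,797.13.
At €228.73/mo: 35 payments (last €140.71); total interest €1,522.53.
Interest saved = €2,797.13 − €1,522.53 = €1,274.60.

€1,274.60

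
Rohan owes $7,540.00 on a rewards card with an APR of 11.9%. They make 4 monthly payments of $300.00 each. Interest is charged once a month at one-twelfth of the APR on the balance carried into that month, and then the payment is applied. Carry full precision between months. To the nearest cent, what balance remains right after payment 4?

Monthly rate r = 11.9%/12 = 0.991667% = 0.00991667.
Each month: B ← B·(1+r) − $300.00.
Month 1: interest $74.77; balance after payment $7,314.77.
Month 2: interest $72.54; balance after payment $7,087.31.
Month 3: interest $70.28; balance after payment $6,857.59.
Month 4: interest $68.00; balance after payment $6,625.60.

$6,625.60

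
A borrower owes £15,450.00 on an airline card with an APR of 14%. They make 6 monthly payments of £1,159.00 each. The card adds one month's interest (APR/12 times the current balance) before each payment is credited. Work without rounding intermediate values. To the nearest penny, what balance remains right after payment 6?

£9,403.53

Monthly rate r = 14%/12 = 1.16667% = 0.0116667.
Each month: B ← B·(1+r) − £1,159.00.
Month 1: interest £180.25; balance after payment £14,471.25.
Month 2: interest £168.83; balance after payment £13,481.08.
Month 3: interest £157.28; balance after payment £12,479.36.
Month 4: interest £145.59; balance after payment £11,465.95.
Month 5: interest £133.77; balance after payment £10,440.72.
Month 6: interest £121.81; balance after payment £9,403.53.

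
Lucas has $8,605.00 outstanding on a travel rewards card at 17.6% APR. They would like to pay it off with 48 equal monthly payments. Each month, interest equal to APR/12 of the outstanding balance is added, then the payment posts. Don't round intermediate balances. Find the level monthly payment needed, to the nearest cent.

Monthly rate r = 17.6%/12 = 1.46667% = 0.0146667.
Level-payment amortization: P = B₀·r / (1 − (1+r)^(−n)) = 8605.00·0.0146667 / (1 − 1.01467^(−48)).
Denominator 1 − (1+r)^(−48) = 0.50286182.
P = 126.207 / 0.50286182 ≈ 250.98.

$250.98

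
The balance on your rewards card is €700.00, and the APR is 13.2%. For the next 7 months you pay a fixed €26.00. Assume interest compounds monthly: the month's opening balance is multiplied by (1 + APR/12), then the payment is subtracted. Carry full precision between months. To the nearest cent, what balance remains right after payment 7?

Monthly rate r = 13.2%/12 = 1.1% = 0.011.
Each month: B ← B·(1+r) − €26.00.
Month 1: interest €7.70; balance after payment €681.70.
Month 2: interest €7.50; balance after payment €663.20.
Month 3: interest €7.30; balance after payment €644.49.
Month 4: interest €7.09; balance after payment €625.58.
Month 5: interest €6.88; balance after payment €606.46.
Month 6: interest €6.67; balance after payment €587.14.
Month 7: interest €6.46; balance after payment €567.59.

€567.59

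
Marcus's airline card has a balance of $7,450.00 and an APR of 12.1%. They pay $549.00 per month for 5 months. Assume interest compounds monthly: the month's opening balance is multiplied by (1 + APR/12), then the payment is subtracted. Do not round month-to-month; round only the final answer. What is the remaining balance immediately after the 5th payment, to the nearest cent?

Monthly rate r = 12.1%/12 = 1.00833% = 0.0100833.
Each month: B ← B·(1+r) − $549.00.
Month 1: interest $75.12; balance after payment $6,976.12.
Month 2: interest $70.34; balance after payment $6,497.46.
Month 3: interest $65.52; balance after payment $6,013.98.
Month 4: interest $60.64; balance after payment $5,525.62.
Month 5: interest $55.72; balance after payment $5,032.34.

$5,032.34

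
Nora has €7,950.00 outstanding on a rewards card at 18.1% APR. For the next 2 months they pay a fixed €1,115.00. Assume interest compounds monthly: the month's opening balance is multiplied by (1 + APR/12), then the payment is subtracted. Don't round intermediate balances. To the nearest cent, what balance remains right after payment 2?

€5,944.82

Monthly rate r = 18.1%/12 = 1.50833% = 0.0150833.
Each month: B ← B·(1+r) − €1,115.00.
Month 1: interest €119.91; balance after payment €6,954.91.
Month 2: interest €104.90; balance after payment €5,944.82.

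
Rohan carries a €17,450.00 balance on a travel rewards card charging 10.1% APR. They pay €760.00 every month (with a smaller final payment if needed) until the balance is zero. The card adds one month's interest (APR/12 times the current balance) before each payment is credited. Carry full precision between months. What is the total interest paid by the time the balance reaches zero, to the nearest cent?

Monthly rate r = 10.1%/12 = 0.841667% = 0.00841667.
Payoff takes n = ⌈−ln(1 − rB₀/P)/ln(1+r)⌉ = ⌈25.621⌉ = 26 payments; the last is €472.88.
Total paid = 25·€760.00 + €472.88 = €19,472.88.
Total interest = total paid − principal = €19,472.88 − €17,450.00 = €2,022.88.

€2,022.88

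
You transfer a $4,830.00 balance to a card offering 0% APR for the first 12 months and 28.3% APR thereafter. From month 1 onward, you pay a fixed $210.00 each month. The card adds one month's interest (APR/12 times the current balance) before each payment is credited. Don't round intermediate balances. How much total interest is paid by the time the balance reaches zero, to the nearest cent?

$395.86

Promo months 1–12 at r₀ = 0%/12 = 0; months 13+ at r₁ = 28.3%/12 = 0.0235833.
After month 12 (no interest yet): B = $4,830.00 − 12·$210.00 = $2,310.00.
Then at r₁ with $210.00/mo: n₂ = −ln(1 − r₁·B/P)/ln(1+r₁) ≈ 12.88 → 13 more payments.
Total paid = 24·$210.00 + $185.86 = $5,225.86; interest = $5,225.86 − $4,830.00 = $395.86.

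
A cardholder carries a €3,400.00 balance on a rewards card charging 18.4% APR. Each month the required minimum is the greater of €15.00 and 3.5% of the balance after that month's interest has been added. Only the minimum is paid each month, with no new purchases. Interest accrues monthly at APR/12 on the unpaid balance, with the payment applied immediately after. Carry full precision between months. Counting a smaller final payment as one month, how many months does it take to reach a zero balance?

Monthly rate r = 18.4%/12 = 1.53333% = 0.0153333.
While 3.5% of the post-interest balance exceeds €15.00, each month B ← (B·(1+r))·(1 − 0.035), i.e. B shrinks by the factor (1+r)·0.965 = 0.9798.
This holds for months 1–103. Entering month 104 the balance is €415.42; 3.5% of the post-interest balance is now below €15.00, so the flat €15.00 minimum applies from here.
From month 104 a fixed €15.00 at rate r clears €415.42 in 37 more payments. Total: 103 + 37 = 140 months.

140 months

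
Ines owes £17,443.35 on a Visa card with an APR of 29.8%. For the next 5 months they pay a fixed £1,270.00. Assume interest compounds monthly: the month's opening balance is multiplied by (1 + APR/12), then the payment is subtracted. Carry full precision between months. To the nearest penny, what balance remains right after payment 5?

£13,046.20

Monthly rate r = 29.8%/12 = 2.48333% = 0.0248333.
Each month: B ← B·(1+r) − £1,270.00.
Month 1: interest £433.18; balance after payment £16,606.53.
Month 2: interest £412.40; balance after payment £15,748.92.
Month 3: interest £391.10; balance after payment £14,870.02.
Month 4: interest £369.27; balance after payment £13,969.29.
Month 5: interest £346.90; balance after payment £13,046.20.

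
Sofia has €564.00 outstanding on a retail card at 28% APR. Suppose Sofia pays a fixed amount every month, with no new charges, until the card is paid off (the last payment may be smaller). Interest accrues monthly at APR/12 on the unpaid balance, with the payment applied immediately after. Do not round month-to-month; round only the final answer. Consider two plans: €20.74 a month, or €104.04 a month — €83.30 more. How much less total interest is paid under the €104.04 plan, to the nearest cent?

€294.99

Monthly rate r = 28%/12 = 2.33333% = 0.0233333.
At €20.74/mo: n = ⌈−ln(1 − rB₀/P)/ln(1+r)⌉ = 44 payments (last €13.31); total interest = total paid − €564.00 = €341.13.
At €104.04/mo: 6 payments (last €89.94); total interest €46.14.
Interest saved = €341.13 − €46.14 = €294.99.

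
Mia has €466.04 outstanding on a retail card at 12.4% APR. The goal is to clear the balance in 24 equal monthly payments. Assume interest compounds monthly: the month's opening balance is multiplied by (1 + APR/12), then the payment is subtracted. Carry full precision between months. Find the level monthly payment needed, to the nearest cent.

Monthly rate r = 12.4%/12 = 1.03333% = 0.0103333.
Level-payment amortization: P = B₀·r / (1 − (1+r)^(−n)) = 466.04·0.0103333 / (1 − 1.01033^(−24)).
Denominator 1 − (1+r)^(−24) = 0.218646359.
P = 4.81575 / 0.218646359 ≈ 22.03.

€22.03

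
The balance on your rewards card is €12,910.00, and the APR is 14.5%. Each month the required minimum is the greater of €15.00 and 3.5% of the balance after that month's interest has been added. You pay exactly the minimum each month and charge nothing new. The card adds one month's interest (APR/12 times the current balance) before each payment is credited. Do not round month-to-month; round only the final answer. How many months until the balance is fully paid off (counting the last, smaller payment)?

Monthly rate r = 14.5%/12 = 1.20833% = 0.0120833.
While 3.5% of the post-interest balance exceeds €15.00, each month B ← (B·(1+r))·(1 − 0.035), i.e. B shrinks by the factor (1+r)·0.965 = 0.97666.
This holds for months 1–145. Entering month 146 the balance is €420.48; 3.5% of the post-interest balance is now below €15.00, so the flat €15.00 minimum applies from here.
From month 146 a fixed €15.00 at rate r clears €420.48 in 35 more payments. Total: 145 + 35 = 180 months.

180 months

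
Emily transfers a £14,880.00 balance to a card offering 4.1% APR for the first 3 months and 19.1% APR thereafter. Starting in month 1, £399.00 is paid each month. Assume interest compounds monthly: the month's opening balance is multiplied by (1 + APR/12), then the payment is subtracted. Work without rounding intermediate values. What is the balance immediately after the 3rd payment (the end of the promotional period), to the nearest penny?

£13,831.95

Promo months 1–3 at r₀ = 4.1%/12 = 0.00341667; months 4+ at r₁ = 19.1%/12 = 0.0159167.
After month 3: iterate B ← B·(1+r₀) − £399.00 for 3 months → £13,831.95.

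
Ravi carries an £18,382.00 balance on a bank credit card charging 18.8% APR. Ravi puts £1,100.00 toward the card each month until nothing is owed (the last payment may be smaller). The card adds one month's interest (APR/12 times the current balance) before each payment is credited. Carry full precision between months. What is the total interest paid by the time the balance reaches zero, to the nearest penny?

Monthly rate r = 18.8%/12 = 1.56667% = 0.0156667.
Payoff takes n = ⌈−ln(1 − rB₀/P)/ln(1+r)⌉ = ⌈19.527⌉ = 20 payments; the last is £581.47.
Total paid = 19·£1,100.00 + £581.47 = £21,481.47.
Total interest = total paid − principal = £21,481.47 − £18,382.00 = £3,099.47.

£3,099.47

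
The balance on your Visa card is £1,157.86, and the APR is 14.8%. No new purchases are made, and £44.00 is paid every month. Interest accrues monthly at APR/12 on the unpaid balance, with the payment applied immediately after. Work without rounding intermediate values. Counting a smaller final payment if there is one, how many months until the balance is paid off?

33 payments

Monthly rate r = 14.8%/12 = 1.23333% = 0.0123333.
Recurrence: B ← B·(1+r) − £44.00.
Month 1: interest £14.28; balance after payment £1,128.14.
Month 2: interest £13.91; balance after payment £1,098.05.
Closed form: n = −ln(1 − rB₀/P)/ln(1+r) = −ln(0.67545)/ln(1.01233) ≈ 32.010, so the balance reaches zero during payment 33.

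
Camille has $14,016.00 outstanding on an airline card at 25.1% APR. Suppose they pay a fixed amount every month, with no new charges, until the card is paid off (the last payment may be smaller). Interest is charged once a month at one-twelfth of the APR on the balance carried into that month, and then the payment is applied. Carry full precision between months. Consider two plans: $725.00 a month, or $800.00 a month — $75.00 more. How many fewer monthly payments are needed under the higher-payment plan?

Monthly rate r = 25.1%/12 = 2.09167% = 0.0209167.
At $725.00/mo: n = ⌈−ln(1 − rB₀/P)/ln(1+r)⌉ = 26 payments (last $21.65); total interest = total paid − $14,016.00 = $4,130.65.
At $800.00/mo: 23 payments (last $39.49); total interest $3,623.49.
Payments saved = 26 − 23 = 3.

3 fewer payments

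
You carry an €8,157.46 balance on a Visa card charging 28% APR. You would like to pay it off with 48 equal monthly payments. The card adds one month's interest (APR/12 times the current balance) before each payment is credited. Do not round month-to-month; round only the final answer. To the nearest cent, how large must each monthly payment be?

Monthly rate r = 28%/12 = 2.33333% = 0.0233333.
Level-payment amortization: P = B₀·r / (1 − (1+r)^(−n)) = 8157.46·0.0233333 / (1 − 1.02333^(−48)).
Denominator 1 − (1+r)^(−48) = 0.669494871.
P = 190.341 / 0.669494871 ≈ 284.30.

€284.30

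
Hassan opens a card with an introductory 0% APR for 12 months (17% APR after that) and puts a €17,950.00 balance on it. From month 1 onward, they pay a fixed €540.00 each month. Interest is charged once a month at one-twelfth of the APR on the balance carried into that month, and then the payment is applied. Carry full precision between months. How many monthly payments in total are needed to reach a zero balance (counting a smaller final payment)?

Promo months 1–12 at r₀ = 0%/12 = 0; months 13+ at r₁ = 17%/12 = 0.0141667.
After month 12 (no interest yet): B = €17,950.00 − 12·€540.00 = €11,470.00.
Then at r₁ with €540.00/mo: n₂ = −ln(1 − r₁·B/P)/ln(1+r₁) ≈ 25.45 → 26 more payments.

38 months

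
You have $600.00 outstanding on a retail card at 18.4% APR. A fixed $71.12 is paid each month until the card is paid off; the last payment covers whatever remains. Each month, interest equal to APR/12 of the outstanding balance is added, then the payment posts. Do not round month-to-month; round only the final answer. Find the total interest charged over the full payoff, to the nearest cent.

$47.48

Monthly rate r = 18.4%/12 = 1.53333% = 0.0153333.
Payoff takes n = ⌈−ln(1 − rB₀/P)/ln(1+r)⌉ = ⌈9.103⌉ = 10 payments; the last is $7.40.
Total paid = 9·$71.12 + $7.40 = $647.48.
Total interest = total paid − principal = $647.48 − $600.00 = $47.48.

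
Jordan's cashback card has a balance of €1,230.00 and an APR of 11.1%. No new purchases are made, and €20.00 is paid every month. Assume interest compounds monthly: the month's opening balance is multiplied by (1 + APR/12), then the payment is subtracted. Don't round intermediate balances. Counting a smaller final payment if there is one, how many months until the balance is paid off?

92 payments

Monthly rate r = 11.1%/12 = 0.925% = 0.00925.
Recurrence: B ← B·(1+r) − €20.00.
Month 1: interest €11.38; balance after payment €1,221.38.
Month 2: interest €11.30; balance after payment €1,212.68.
Closed form: n = −ln(1 − rB₀/P)/ln(1+r) = −ln(0.43112)/ln(1.00925) ≈ 91.378, so the balance reaches zero during payment 92.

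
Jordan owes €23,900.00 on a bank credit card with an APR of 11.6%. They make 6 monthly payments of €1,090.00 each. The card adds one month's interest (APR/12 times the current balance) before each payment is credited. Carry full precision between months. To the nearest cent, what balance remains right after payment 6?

Monthly rate r = 11.6%/12 = 0.966667% = 0.00966667.
Each month: B ← B·(1+r) − €1,090.00.
Month 1: interest €231.03; balance after payment €23,041.03.
Month 2: interest €222.73; balance after payment €22,173.76.
Month 3: interest €214.35; balance after payment €21,298.11.
Month 4: interest €205.88; balance after payment €20,413.99.
Month 5: interest €197.34; balance after payment €19,521.33.
Month 6: interest €188.71; balance after payment €18,620.03.

€18,620.03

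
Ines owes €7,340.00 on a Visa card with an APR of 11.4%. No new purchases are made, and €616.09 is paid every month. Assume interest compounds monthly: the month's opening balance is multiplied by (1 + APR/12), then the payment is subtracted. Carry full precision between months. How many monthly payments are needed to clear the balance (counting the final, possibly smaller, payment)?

13 payments

Monthly rate r = 11.4%/12 = 0.95% = 0.0095.
Recurrence: B ← B·(1+r) − €616.09.
Month 1: interest €69.73; balance after payment €6,793.64.
Month 2: interest €64.54; balance after payment €6,242.09.
Closed form: n = −ln(1 − rB₀/P)/ln(1+r) = −ln(0.88682)/ln(1.0095) ≈ 12.704, so the balance reaches zero during payment 13.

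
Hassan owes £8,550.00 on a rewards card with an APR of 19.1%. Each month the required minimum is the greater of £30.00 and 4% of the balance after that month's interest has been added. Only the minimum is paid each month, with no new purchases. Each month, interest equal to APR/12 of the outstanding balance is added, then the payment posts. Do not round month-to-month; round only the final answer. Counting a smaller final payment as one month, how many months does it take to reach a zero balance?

130 months

Monthly rate r = 19.1%/12 = 1.59167% = 0.0159167.
While 4% of the post-interest balance exceeds £30.00, each month B ← (B·(1+r))·(1 − 0.04), i.e. B shrinks by the factor (1+r)·0.96 = 0.97528.
This holds for months 1–98. Entering month 99 the balance is £735.60; 4% of the post-interest balance is now below £30.00, so the flat £30.00 minimum applies from here.
From month 99 a fixed £30.00 at rate r clears £735.60 in 32 more payments. Total: 98 + 32 = 130 months.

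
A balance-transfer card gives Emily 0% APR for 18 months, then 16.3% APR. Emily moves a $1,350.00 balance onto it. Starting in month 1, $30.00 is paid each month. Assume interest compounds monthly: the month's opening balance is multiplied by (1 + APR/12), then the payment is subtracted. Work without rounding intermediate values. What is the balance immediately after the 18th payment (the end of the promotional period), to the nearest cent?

Promo months 1–18 at r₀ = 0%/12 = 0; months 19+ at r₁ = 16.3%/12 = 0.0135833.
After month 18 (no interest yet): B = $1,350.00 − 18·$30.00 = $810.00.

$810.00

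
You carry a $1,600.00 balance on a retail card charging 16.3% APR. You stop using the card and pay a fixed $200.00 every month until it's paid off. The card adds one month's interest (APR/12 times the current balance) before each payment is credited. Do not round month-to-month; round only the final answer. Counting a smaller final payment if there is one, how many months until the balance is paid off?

9 months

Monthly rate r = 16.3%/12 = 1.35833% = 0.0135833.
Recurrence: B ← B·(1+r) − $200.00.
Month 1: interest $21.73; balance after payment $1,421.73.
Month 2: interest $19.31; balance after payment $1,241.05.
Closed form: n = −ln(1 − rB₀/P)/ln(1+r) = −ln(0.89133)/ln(1.01358) ≈ 8.526, so the balance reaches zero during payment 9.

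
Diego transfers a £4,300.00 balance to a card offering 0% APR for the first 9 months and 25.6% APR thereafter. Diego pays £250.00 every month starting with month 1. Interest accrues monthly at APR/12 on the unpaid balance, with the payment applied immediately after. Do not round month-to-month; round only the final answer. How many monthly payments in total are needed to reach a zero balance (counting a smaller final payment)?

19 payments

Promo months 1–9 at r₀ = 0%/12 = 0; months 10+ at r₁ = 25.6%/12 = 0.0213333.
After month 9 (no interest yet): B = £4,300.00 − 9·£250.00 = £2,050.00.
Then at r₁ with £250.00/mo: n₂ = −ln(1 − r₁·B/P)/ln(1+r₁) ≈ 9.11 → 10 more payments.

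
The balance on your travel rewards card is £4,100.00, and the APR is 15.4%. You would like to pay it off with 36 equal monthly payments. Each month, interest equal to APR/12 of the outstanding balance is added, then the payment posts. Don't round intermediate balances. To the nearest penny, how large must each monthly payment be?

£142.93

Monthly rate r = 15.4%/12 = 1.28333% = 0.0128333.
Level-payment amortization: P = B₀·r / (1 − (1+r)^(−n)) = 4100.00·0.0128333 / (1 − 1.01283^(−36)).
Denominator 1 − (1+r)^(−36) = 0.368123061.
P = 52.6167 / 0.368123061 ≈ 142.93.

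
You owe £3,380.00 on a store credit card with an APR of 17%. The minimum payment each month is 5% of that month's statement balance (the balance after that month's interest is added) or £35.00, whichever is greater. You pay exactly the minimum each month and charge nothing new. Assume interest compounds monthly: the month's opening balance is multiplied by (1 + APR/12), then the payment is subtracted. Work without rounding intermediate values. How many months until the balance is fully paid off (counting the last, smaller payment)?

66 months

Monthly rate r = 17%/12 = 1.41667% = 0.0141667.
While 5% of the post-interest balance exceeds £35.00, each month B ← (B·(1+r))·(1 − 0.05), i.e. B shrinks by the factor (1+r)·0.95 = 0.96346.
This holds for months 1–43. Entering month 44 the balance is £681.92; 5% of the post-interest balance is now below £35.00, so the flat £35.00 minimum applies from here.
From month 44 a fixed £35.00 at rate r clears £681.92 in 23 more payments. Total: 43 + 23 = 66 months.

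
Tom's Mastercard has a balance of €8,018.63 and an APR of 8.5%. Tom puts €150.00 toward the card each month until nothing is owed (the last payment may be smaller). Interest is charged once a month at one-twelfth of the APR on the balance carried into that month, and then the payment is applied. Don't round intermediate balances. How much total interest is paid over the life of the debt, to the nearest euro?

Monthly rate r = 8.5%/12 = 0.708333% = 0.00708333.
Payoff takes n = ⌈−ln(1 − rB₀/P)/ln(1+r)⌉ = ⌈67.420⌉ = 68 payments; the last is €63.09.
Total paid = 67·€150.00 + €63.09 = €10,113.09.
Total interest = total paid − principal = €10,113.09 − €8,018.63 = €2,094.46.

€2,094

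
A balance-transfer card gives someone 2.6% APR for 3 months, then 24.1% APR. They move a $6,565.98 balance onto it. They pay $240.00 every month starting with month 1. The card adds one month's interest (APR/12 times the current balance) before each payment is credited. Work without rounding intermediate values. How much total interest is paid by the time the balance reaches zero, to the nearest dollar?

$2,344

Promo months 1–3 at r₀ = 2.6%/12 = 0.00216667; months 4+ at r₁ = 24.1%/12 = 0.0200833.
After month 3: iterate B ← B·(1+r₀) − $240.00 for 3 months → $5,887.19.
Then at r₁ with $240.00/mo: n₂ = −ln(1 − r₁·B/P)/ln(1+r₁) ≈ 34.12 → 35 more payments.
Total paid = 37·$240.00 + $30.12 = $8,910.12; interest = $8,910.12 − $6,565.98 = $2,344.14.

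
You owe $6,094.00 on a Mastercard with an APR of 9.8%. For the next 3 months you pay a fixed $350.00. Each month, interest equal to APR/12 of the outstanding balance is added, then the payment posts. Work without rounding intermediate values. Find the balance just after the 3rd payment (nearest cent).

Monthly rate r = 9.8%/12 = 0.816667% = 0.00816667.
Each month: B ← B·(1+r) − $350.00.
Month 1: interest $49.77; balance after payment $5,793.77.
Month 2: interest $47.32; balance after payment $5,491.08.
Month 3: interest $44.84; balance after payment $5,185.93.

$5,185.93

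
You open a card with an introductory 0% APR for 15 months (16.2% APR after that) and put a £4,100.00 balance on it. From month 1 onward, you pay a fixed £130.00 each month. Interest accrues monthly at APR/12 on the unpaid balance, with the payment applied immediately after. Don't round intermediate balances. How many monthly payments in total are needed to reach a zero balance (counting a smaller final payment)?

Promo months 1–15 at r₀ = 0%/12 = 0; months 16+ at r₁ = 16.2%/12 = 0.0135.
After month 15 (no interest yet): B = £4,100.00 − 15·£130.00 = £2,150.00.
Then at r₁ with £130.00/mo: n₂ = −ln(1 − r₁·B/P)/ln(1+r₁) ≈ 18.84 → 19 more payments.

34 months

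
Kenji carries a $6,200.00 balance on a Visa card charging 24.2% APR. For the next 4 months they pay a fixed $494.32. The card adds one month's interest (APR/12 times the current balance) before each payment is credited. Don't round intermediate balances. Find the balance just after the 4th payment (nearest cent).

$4,677.57

Monthly rate r = 24.2%/12 = 2.01667% = 0.0201667.
Each month: B ← B·(1+r) − $494.32.
Month 1: interest $125.03; balance after payment $5,830.71.
Month 2: interest $117.59; balance after payment $5,453.98.
Month 3: interest $109.99; balance after payment $5,069.65.
Month 4: interest $102.24; balance after payment $4,677.57.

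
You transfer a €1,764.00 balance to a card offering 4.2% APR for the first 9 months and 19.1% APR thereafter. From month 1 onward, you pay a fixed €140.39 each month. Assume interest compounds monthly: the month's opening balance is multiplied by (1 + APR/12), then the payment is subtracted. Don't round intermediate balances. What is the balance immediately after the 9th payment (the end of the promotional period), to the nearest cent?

Promo months 1–9 at r₀ = 4.2%/12 = 0.0035; months 10+ at r₁ = 19.1%/12 = 0.0159167.
After month 9: iterate B ← B·(1+r₀) − €140.39 for 9 months → €539.01.

€539.01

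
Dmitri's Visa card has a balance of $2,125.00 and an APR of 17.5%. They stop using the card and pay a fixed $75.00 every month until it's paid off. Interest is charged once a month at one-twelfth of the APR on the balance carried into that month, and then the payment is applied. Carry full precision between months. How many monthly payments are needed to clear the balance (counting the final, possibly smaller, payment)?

Monthly rate r = 17.5%/12 = 1.45833% = 0.0145833.
Recurrence: B ← B·(1+r) − $75.00.
Month 1: interest $30.99; balance after payment $2,080.99.
Month 2: interest $30.35; balance after payment $2,036.34.
Closed form: n = −ln(1 − rB₀/P)/ln(1+r) = −ln(0.58681)/ln(1.01458) ≈ 36.819, so the balance reaches zero during payment 37.

37 months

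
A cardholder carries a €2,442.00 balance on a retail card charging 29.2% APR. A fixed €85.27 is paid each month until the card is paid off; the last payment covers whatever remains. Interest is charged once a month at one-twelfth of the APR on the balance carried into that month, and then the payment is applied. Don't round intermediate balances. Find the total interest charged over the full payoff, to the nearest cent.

€1,791.55

Monthly rate r = 29.2%/12 = 2.43333% = 0.0243333.
Payoff takes n = ⌈−ln(1 − rB₀/P)/ln(1+r)⌉ = ⌈49.646⌉ = 50 payments; the last is €55.32.
Total paid = 49·€85.27 + €55.32 = €4,233.55.
Total interest = total paid − principal = €4,233.55 − €2,442.00 = €1,791.55.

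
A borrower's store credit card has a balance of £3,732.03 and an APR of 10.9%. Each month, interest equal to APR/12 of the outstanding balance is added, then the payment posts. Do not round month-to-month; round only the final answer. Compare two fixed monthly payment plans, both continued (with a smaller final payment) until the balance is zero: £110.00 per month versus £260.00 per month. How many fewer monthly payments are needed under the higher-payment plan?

25 fewer payments

Monthly rate r = 10.9%/12 = 0.908333% = 0.00908333.
At £110.00/mo: n = ⌈−ln(1 − rB₀/P)/ln(1+r)⌉ = 41 payments (last £81.96); total interest = total paid − £3,732.03 = £749.93.
At £260.00/mo: 16 payments (last £117.21); total interest £285.18.
Payments saved = 41 − 16 = 25.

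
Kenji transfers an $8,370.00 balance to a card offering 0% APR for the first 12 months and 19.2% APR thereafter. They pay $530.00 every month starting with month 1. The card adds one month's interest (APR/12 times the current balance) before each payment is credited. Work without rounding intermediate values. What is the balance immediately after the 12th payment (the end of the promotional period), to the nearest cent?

$2,010.00

Promo months 1–12 at r₀ = 0%/12 = 0; months 13+ at r₁ = 19.2%/12 = 0.016.
After month 12 (no interest yet): B = $8,370.00 − 12·$530.00 = $2,010.00.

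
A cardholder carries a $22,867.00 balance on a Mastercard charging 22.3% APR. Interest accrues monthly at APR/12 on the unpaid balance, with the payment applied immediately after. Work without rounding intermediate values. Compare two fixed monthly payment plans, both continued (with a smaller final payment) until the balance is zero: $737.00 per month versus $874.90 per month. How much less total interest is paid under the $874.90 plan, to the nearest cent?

$2,803.55

Monthly rate r = 22.3%/12 = 1.85833% = 0.0185833.
At $737.00/mo: n = ⌈−ln(1 − rB₀/P)/ln(1+r)⌉ = 47 payments (last $498.66); total interest = total paid − $22,867.00 = $11,533.66.
At $874.90/mo: 37 payments (last $100.71); total interest $8,730.11.
Interest saved = $11,533.66 − $8,730.11 = $2,803.55.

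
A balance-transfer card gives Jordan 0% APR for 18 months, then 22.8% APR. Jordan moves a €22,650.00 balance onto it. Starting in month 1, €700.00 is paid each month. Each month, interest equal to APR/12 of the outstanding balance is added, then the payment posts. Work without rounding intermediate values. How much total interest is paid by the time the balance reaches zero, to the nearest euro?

Promo months 1–18 at r₀ = 0%/12 = 0; months 19+ at r₁ = 22.8%/12 = 0.019.
After month 18 (no interest yet): B = €22,650.00 − 18·€700.00 = €10,050.00.
Then at r₁ with €700.00/mo: n₂ = −ln(1 − r₁·B/P)/ln(1+r₁) ≈ 16.92 → 17 more payments.
Total paid = 34·€700.00 + €647.07 = €24,447.07; interest = €24,447.07 − €22,650.00 = €1,797.07.

€1,797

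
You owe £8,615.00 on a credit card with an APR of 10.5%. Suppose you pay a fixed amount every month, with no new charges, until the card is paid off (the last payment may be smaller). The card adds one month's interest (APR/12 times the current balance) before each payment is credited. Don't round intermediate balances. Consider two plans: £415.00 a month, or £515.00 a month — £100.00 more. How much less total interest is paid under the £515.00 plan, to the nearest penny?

Monthly rate r = 10.5%/12 = 0.875% = 0.00875.
At £415.00/mo: n = ⌈−ln(1 − rB₀/P)/ln(1+r)⌉ = 24 payments (last £3.84); total interest = total paid − £8,615.00 = £933.84.
At £515.00/mo: 19 payments (last £85.68); total interest £740.68.
Interest saved = £933.84 − £740.68 = £193.16.

£193.16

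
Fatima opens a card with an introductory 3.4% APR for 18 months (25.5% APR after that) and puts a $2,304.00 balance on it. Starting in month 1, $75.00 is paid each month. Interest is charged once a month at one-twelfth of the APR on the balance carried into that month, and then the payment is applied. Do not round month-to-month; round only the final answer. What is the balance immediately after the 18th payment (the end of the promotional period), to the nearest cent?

Promo months 1–18 at r₀ = 3.4%/12 = 0.00283333; months 19+ at r₁ = 25.5%/12 = 0.02125.
After month 18: iterate B ← B·(1+r₀) − $75.00 for 18 months → $1,041.37.

$1,041.37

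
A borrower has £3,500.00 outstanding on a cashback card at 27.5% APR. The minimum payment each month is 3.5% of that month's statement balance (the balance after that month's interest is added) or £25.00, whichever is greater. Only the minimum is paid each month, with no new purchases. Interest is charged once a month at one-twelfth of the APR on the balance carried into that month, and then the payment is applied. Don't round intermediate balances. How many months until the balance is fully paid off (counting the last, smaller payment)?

170 months

Monthly rate r = 27.5%/12 = 2.29167% = 0.0229167.
While 3.5% of the post-interest balance exceeds £25.00, each month B ← (B·(1+r))·(1 − 0.035), i.e. B shrinks by the factor (1+r)·0.965 = 0.98711.
This holds for months 1–125. Entering month 126 the balance is £691.85; 3.5% of the post-interest balance is now below £25.00, so the flat £25.00 minimum applies from here.
From month 126 a fixed £25.00 at rate r clears £691.85 in 45 more payments. Total: 125 + 45 = 170 months.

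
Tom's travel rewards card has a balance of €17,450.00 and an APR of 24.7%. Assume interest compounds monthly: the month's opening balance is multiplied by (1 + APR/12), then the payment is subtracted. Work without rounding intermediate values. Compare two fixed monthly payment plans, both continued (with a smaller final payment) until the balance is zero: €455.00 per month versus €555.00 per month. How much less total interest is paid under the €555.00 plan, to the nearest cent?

Monthly rate r = 24.7%/12 = 2.05833% = 0.0205833.
At €455.00/mo: n = ⌈−ln(1 − rB₀/P)/ln(1+r)⌉ = 77 payments (last €210.31); total interest = total paid − €17,450.00 = €17,340.31.
At €555.00/mo: 52 payments (last €73.53); total interest €10,928.53.
Interest saved = €17,340.31 − €10,928.53 = €6,411.78.

€6,411.78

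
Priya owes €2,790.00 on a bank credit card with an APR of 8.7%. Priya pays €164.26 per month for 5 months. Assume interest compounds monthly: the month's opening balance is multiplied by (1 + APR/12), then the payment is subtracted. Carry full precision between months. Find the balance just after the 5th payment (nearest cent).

Monthly rate r = 8.7%/12 = 0.725% = 0.00725.
Each month: B ← B·(1+r) − €164.26.
Month 1: interest €20.23; balance after payment €2,645.97.
Month 2: interest €19.18; balance after payment €2,500.89.
Month 3: interest €18.13; balance after payment €2,354.76.
Month 4: interest €17.07; balance after payment €2,207.57.
Month 5: interest €16.00; balance after payment €2,059.32.

€2,059.32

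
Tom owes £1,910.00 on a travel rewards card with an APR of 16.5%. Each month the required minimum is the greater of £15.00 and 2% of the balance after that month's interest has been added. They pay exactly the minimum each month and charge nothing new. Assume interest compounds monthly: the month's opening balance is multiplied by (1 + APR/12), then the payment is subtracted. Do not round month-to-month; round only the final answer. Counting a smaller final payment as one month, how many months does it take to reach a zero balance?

228 months

Monthly rate r = 16.5%/12 = 1.375% = 0.01375.
While 2% of the post-interest balance exceeds £15.00, each month B ← (B·(1+r))·(1 − 0.02), i.e. B shrinks by the factor (1+r)·0.98 = 0.99347.
This holds for months 1–145. Entering month 146 the balance is £739.25; 2% of the post-interest balance is now below £15.00, so the flat £15.00 minimum applies from here.
From month 146 a fixed £15.00 at rate r clears £739.25 in 83 more payments. Total: 145 + 83 = 228 months.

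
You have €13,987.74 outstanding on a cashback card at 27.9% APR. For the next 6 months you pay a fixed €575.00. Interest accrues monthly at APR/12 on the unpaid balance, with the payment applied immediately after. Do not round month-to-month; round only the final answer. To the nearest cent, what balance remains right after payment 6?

Monthly rate r = 27.9%/12 = 2.325% = 0.02325.
Each month: B ← B·(1+r) − €575.00.
Month 1: interest €325.21; balance after payment €13,737.95.
Month 2: interest €319.41; balance after payment €13,482.36.
Month 3: interest €313.46; balance after payment €13,220.83.
Month 4: interest €307.38; balance after payment €12,953.21.
Month 5: interest €301.16; balance after payment €12,679.37.
Month 6: interest €294.80; balance after payment €12,399.17.

€12,399.17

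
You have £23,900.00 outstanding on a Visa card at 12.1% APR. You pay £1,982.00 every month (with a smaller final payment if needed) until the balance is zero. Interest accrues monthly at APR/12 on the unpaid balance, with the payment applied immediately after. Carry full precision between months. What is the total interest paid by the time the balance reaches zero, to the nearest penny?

£1,711.66

Monthly rate r = 12.1%/12 = 1.00833% = 0.0100833.
Payoff takes n = ⌈−ln(1 − rB₀/P)/ln(1+r)⌉ = ⌈12.922⌉ = 13 payments; the last is £1,827.66.
Total paid = 12·£1,982.00 + £1,827.66 = £25,611.66.
Total interest = total paid − principal = £25,611.66 − £23,900.00 = £1,711.66.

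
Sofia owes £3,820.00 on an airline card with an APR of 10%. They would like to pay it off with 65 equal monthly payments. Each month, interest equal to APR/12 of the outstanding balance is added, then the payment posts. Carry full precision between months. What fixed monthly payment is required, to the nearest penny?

£76.35

Monthly rate r = 10%/12 = 0.833333% = 0.00833333.
Level-payment amortization: P = B₀·r / (1 − (1+r)^(−n)) = 3820.00·0.00833333 / (1 − 1.00833^(−65)).
Denominator 1 − (1+r)^(−65) = 0.416914928.
P = 31.8333 / 0.416914928 ≈ 76.35.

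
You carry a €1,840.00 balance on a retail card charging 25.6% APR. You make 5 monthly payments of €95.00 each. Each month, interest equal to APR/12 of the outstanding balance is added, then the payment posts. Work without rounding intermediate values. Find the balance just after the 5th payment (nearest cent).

€1,549.12

Monthly rate r = 25.6%/12 = 2.13333% = 0.0213333.
Each month: B ← B·(1+r) − €95.00.
Month 1: interest €39.25; balance after payment €1,784.25.
Month 2: interest €38.06; balance after payment €1,727.32.
Month 3: interest €36.85; balance after payment €1,669.17.
Month 4: interest €35.61; balance after payment €1,609.78.
Month 5: interest €34.34; balance after payment €1,549.12.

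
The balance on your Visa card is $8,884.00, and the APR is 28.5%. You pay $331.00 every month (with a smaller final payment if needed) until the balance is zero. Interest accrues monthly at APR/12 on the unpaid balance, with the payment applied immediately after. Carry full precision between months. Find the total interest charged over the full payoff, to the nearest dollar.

$5,424

Monthly rate r = 28.5%/12 = 2.375% = 0.02375.
Payoff takes n = ⌈−ln(1 − rB₀/P)/ln(1+r)⌉ = ⌈43.225⌉ = 44 payments; the last is $75.05.
Total paid = 43·$331.00 + $75.05 = $14,308.05.
Total interest = total paid − principal = $14,308.05 − $8,884.00 = $5,424.05.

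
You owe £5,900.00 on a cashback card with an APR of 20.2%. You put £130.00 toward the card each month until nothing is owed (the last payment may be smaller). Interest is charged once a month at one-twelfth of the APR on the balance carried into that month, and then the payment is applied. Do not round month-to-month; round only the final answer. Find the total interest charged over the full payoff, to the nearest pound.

Monthly rate r = 20.2%/12 = 1.68333% = 0.0168333.
Payoff takes n = ⌈−ln(1 − rB₀/P)/ln(1+r)⌉ = ⌈86.491⌉ = 87 payments; the last is £64.11.
Total paid = 86·£130.00 + £64.11 = £11,244.11.
Total interest = total paid − principal = £11,244.11 − £5,900.00 = £5,344.11.

£5,344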